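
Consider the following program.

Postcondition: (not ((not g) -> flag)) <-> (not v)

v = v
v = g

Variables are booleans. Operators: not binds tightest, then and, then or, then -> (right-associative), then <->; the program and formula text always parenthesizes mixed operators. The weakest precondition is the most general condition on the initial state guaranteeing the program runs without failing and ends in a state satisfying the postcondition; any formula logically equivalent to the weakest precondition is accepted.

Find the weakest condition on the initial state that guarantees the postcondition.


Working backward. After the program, (not ((not g) -> flag)) <-> (not v) must hold.
Before v := g: (not ((not g) -> flag)) <-> (not g)
Before v := v: (not ((not g) -> flag)) <-> (not g)
Answer: WP = (not ((not g) -> flag)) <-> (not g)


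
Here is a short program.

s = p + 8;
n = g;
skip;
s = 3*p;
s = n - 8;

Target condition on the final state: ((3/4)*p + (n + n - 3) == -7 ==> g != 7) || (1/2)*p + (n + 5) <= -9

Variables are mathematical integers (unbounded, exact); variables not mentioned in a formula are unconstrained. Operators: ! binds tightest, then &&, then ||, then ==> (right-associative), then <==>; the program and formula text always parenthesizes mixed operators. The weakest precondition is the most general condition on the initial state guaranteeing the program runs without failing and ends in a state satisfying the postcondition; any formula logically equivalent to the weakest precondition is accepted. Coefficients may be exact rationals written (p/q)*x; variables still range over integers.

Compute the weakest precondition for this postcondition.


Working backward. After the program, the postcondition ((3/4)*p + (n + n - 3) == -7 ==> g != 7) || (1/2)*p + (n + 5) <= -9 must hold; in canonical form it is (2*n + (3/4)*p == -4 ==> g != 7) || n + (1/2)*p <= -14.
Before s := n - 8: (2*n + (3/4)*p == -4 ==> g != 7) || n + (1/2)*p <= -14
Before s := 3*p: (2*n + (3/4)*p == -4 ==> g != 7) || n + (1/2)*p <= -14
Before skip: (2*n + (3/4)*p == -4 ==> g != 7) || n + (1/2)*p <= -14
Before n := g: (2*g + (3/4)*p == -4 ==> g != 7) || g + (1/2)*p <= -14
Before s := p + 8: (2*g + (3/4)*p == -4 ==> g != 7) || g + (1/2)*p <= -14
Answer: WP = (2*g + (3/4)*p == -4 ==> g != 7) || g + (1/2)*p <= -14


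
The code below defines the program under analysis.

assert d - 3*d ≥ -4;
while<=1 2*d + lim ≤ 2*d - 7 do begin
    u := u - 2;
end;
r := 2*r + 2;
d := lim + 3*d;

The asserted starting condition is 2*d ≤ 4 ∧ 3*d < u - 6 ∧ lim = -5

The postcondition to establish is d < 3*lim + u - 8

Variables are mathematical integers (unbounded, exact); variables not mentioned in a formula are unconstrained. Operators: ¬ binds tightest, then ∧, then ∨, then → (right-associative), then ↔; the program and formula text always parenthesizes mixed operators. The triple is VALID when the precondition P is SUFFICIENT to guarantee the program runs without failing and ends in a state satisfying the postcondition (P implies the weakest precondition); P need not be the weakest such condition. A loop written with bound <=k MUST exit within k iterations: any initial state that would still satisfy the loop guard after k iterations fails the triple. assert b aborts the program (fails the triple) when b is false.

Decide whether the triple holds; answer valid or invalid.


Working backward. After the program, d < 3*lim + u - 8 must hold.
Before d := lim + 3*d: 3*d < 2*lim + u - 8
Before r := 2*r + 2: 3*d < 2*lim + u - 8
Before the loop (bound <=1), unroll the exhaustion recursion (WP_0 = exit-now case; WP_j = one more guarded iteration, up to j = 1):
  WP_0: (¬(lim ≤ -7)) ∧ 3*d < 2*lim + u - 8
  WP_1: (lim ≤ -7 → ((¬(lim ≤ -7)) ∧ 3*d < 2*lim + u - 10)) ∧ ((¬(lim ≤ -7)) → 3*d < 2*lim + u - 8)
So before the loop: (lim ≤ -7 → ((¬(lim ≤ -7)) ∧ 3*d < 2*lim + u - 10)) ∧ ((¬(lim ≤ -7)) → 3*d < 2*lim + u - 8)
Before assert d - 3*d ≥ -4: 2*d ≤ 4 ∧ (lim ≤ -7 → ((¬(lim ≤ -7)) ∧ 3*d < 2*lim + u - 10)) ∧ ((¬(lim ≤ -7)) → 3*d < 2*lim + u - 8)
The weakest precondition is 2*d ≤ 4 ∧ (lim ≤ -7 → ((¬(lim ≤ -7)) ∧ 3*d < 2*lim + u - 10)) ∧ ((¬(lim ≤ -7)) → 3*d < 2*lim + u - 8).
Check whether 2*d ≤ 4 ∧ 3*d < u - 6 ∧ lim = -5 implies it.
Countermodel: at the initial state d = -2, lim = -5, u = 1, the precondition holds but the weakest precondition fails.
Answer: invalid


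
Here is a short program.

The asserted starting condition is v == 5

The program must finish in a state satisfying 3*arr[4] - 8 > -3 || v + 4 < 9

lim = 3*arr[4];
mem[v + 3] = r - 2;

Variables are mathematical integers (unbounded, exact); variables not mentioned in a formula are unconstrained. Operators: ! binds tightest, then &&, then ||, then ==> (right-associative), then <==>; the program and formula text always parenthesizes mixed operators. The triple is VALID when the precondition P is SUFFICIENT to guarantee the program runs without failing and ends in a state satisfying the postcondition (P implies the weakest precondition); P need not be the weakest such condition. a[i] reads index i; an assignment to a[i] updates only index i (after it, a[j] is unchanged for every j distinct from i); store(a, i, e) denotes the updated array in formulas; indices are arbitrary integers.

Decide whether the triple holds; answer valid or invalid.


Working backward. After the program, the postcondition 3*arr[4] - 8 > -3 || v + 4 < 9 must hold; in canonical form it is 3*arr[4] > 5 || v < 5.
Before mem[v + 3] := r - 2: 3*arr[4] > 5 || v < 5
Before lim := 3*arr[4]: 3*arr[4] > 5 || v < 5
The weakest precondition is 3*arr[4] > 5 || v < 5.
Check whether v == 5 implies it.
Countermodel: at the initial state arr = {[4] = 1, elsewhere 1}, v = 5, the precondition holds but the weakest precondition fails.
Answer: invalid


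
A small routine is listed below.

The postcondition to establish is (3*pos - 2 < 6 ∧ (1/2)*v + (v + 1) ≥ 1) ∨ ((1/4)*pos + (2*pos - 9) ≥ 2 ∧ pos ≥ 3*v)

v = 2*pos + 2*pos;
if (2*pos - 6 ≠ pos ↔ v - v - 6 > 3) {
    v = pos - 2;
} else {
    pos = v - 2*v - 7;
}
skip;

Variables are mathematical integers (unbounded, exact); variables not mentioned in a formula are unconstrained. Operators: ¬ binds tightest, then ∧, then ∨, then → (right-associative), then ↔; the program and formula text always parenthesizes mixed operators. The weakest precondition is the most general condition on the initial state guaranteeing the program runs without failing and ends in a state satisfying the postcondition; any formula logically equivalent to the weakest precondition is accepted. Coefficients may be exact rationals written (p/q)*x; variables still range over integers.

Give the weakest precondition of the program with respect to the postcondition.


Working backward. After the program, the postcondition (3*pos - 2 < 6 ∧ (1/2)*v + (v + 1) ≥ 1) ∨ ((1/4)*pos + (2*pos - 9) ≥ 2 ∧ pos ≥ 3*v) must hold; in canonical form it is (3*pos < 8 ∧ (3/2)*v ≥ 0) ∨ ((9/4)*pos ≥ 11 ∧ pos ≥ 3*v).
Before skip: (3*pos < 8 ∧ (3/2)*v ≥ 0) ∨ ((9/4)*pos ≥ 11 ∧ pos ≥ 3*v)
Then branch requires (3*pos < 8 ∧ (3/2)*pos ≥ 3) ∨ ((9/4)*pos ≥ 11 ∧ 2*pos ≤ 6); else branch requires (3*v > -29 ∧ (3/2)*v ≥ 0) ∨ ((9/4)*v ≤ -107/4 ∧ 4*v ≤ -7).
Before the if: ((¬(pos ≠ 6)) → ((3*pos < 8 ∧ (3/2)*pos ≥ 3) ∨ ((9/4)*pos ≥ 11 ∧ 2*pos ≤ 6))) ∧ (pos ≠ 6 → ((3*v > -29 ∧ (3/2)*v ≥ 0) ∨ ((9/4)*v ≤ -107/4 ∧ 4*v ≤ -7)))
Before v := 2*pos + 2*pos: ((¬(pos ≠ 6)) → ((3*pos < 8 ∧ (3/2)*pos ≥ 3) ∨ ((9/4)*pos ≥ 11 ∧ 2*pos ≤ 6))) ∧ (pos ≠ 6 → ((12*pos > -29 ∧ 6*pos ≥ 0) ∨ (9*pos ≤ -107/4 ∧ 16*pos ≤ -7)))
Answer: WP = ((¬(pos ≠ 6)) → ((3*pos < 8 ∧ (3/2)*pos ≥ 3) ∨ ((9/4)*pos ≥ 11 ∧ 2*pos ≤ 6))) ∧ (pos ≠ 6 → ((12*pos > -29 ∧ 6*pos ≥ 0) ∨ (9*pos ≤ -107/4 ∧ 16*pos ≤ -7)))


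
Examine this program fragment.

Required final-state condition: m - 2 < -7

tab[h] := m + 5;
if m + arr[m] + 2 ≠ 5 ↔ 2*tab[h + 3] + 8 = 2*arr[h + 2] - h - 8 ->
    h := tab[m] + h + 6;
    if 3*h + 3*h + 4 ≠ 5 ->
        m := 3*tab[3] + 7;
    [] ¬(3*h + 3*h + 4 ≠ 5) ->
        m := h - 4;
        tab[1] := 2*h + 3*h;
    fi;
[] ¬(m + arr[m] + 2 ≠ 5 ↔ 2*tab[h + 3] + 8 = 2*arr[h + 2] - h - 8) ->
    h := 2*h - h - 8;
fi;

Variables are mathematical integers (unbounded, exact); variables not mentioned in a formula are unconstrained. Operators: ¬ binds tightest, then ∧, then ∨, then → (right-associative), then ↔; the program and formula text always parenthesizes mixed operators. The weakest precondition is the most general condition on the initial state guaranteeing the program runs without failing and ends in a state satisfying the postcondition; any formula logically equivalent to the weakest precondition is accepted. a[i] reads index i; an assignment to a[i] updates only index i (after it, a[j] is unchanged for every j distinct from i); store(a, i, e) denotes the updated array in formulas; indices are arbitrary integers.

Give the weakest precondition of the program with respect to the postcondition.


Working backward. After the program, the postcondition m - 2 < -7 must hold; in canonical form it is m < -5.
Then branch requires (6*tab[m] + 6*h ≠ -35 → 3*tab[3] < -12) ∧ ((¬(6*tab[m] + 6*h ≠ -35)) → tab[m] + h < -7); else branch requires m < -5.
Before the if: ((arr[m] + m ≠ 3 ↔ 2*tab[h + 3] + h = 2*arr[h + 2] - 16) → ((6*tab[m] + 6*h ≠ -35 → 3*tab[3] < -12) ∧ ((¬(6*tab[m] + 6*h ≠ -35)) → tab[m] + h < -7))) ∧ ((¬(arr[m] + m ≠ 3 ↔ 2*tab[h + 3] + h = 2*arr[h + 2] - 16)) → m < -5)
Before tab[h] := m + 5: ((arr[m] + m ≠ 3 ↔ 2*store(tab, h, m + 5)[h + 3] + h = 2*arr[h + 2] - 16) → ((6*store(tab, h, m + 5)[m] + 6*h ≠ -35 → 3*store(tab, h, m + 5)[3] < -12) ∧ ((¬(6*store(tab, h, m + 5)[m] + 6*h ≠ -35)) → store(tab, h, m + 5)[m] + h < -7))) ∧ ((¬(arr[m] + m ≠ 3 ↔ 2*store(tab, h, m + 5)[h + 3] + h = 2*arr[h + 2] - 16)) → m < -5)
Answer: WP = ((arr[m] + m ≠ 3 ↔ 2*store(tab, h, m + 5)[h + 3] + h = 2*arr[h + 2] - 16) → ((6*store(tab, h, m + 5)[m] + 6*h ≠ -35 → 3*store(tab, h, m + 5)[3] < -12) ∧ ((¬(6*store(tab, h, m + 5)[m] + 6*h ≠ -35)) → store(tab, h, m + 5)[m] + h < -7))) ∧ ((¬(arr[m] + m ≠ 3 ↔ 2*store(tab, h, m + 5)[h + 3] + h = 2*arr[h + 2] - 16)) → m < -5)


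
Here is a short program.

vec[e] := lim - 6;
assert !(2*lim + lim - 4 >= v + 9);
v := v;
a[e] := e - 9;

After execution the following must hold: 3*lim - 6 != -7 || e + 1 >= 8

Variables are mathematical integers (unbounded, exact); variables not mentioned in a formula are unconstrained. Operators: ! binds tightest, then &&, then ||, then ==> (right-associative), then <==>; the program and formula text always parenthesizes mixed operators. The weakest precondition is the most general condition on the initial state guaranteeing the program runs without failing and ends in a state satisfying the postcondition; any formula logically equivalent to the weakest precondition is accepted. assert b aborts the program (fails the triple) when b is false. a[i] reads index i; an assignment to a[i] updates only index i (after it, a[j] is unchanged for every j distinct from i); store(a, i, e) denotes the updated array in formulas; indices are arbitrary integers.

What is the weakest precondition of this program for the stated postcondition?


Working backward. After the program, the postcondition 3*lim - 6 != -7 || e + 1 >= 8 must hold; in canonical form it is 3*lim != -1 || e >= 7.
Before a[e] := e - 9: 3*lim != -1 || e >= 7
Before v := v: 3*lim != -1 || e >= 7
Before assert !(2*lim + lim - 4 >= v + 9): (!(3*lim >= v + 13)) && (3*lim != -1 || e >= 7)
Before vec[e] := lim - 6: (!(3*lim >= v + 13)) && (3*lim != -1 || e >= 7)
Answer: WP = (!(3*lim >= v + 13)) && (3*lim != -1 || e >= 7)


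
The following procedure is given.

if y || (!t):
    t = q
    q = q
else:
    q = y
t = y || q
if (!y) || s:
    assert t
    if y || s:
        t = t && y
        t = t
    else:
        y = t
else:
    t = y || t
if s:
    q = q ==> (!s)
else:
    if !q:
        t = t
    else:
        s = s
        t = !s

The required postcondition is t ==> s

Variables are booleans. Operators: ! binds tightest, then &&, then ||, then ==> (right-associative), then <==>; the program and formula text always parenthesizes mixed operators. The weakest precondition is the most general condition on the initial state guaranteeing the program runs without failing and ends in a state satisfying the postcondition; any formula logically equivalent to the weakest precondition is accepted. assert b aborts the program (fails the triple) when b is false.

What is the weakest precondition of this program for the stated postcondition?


Working backward. After the program, t ==> s must hold.
Then branch requires t ==> s; else branch requires ((!q) ==> (t ==> s)) && (q ==> ((!s) ==> s)).
Before the if: (s ==> (t ==> s)) && ((!s) ==> (((!q) ==> (t ==> s)) && (q ==> ((!s) ==> s))))
Then branch requires t && ((y || s) ==> ((s ==> ((t && y) ==> s)) && ((!s) ==> (((!q) ==> ((t && y) ==> s)) && (q ==> ((!s) ==> s)))))) && ((!(y || s)) ==> ((s ==> (t ==> s)) && ((!s) ==> (((!q) ==> (t ==> s)) && (q ==> ((!s) ==> s)))))); else branch requires (s ==> ((y || t) ==> s)) && ((!s) ==> (((!q) ==> ((y || t) ==> s)) && (q ==> ((!s) ==> s)))).
Before the if: (((!y) || s) ==> (t && ((y || s) ==> ((s ==> ((t && y) ==> s)) && ((!s) ==> (((!q) ==> ((t && y) ==> s)) && (q ==> ((!s) ==> s)))))) && ((!(y || s)) ==> ((s ==> (t ==> s)) && ((!s) ==> (((!q) ==> (t ==> s)) && (q ==> ((!s) ==> s)))))))) && ((!((!y) || s)) ==> ((s ==> ((y || t) ==> s)) && ((!s) ==> (((!q) ==> ((y || t) ==> s)) && (q ==> ((!s) ==> s))))))
Before t := y || q: (((!y) || s) ==> ((y || q) && ((y || s) ==> ((s ==> (((y || q) && y) ==> s)) && ((!s) ==> (((!q) ==> (((y || q) && y) ==> s)) && (q ==> ((!s) ==> s)))))) && ((!(y || s)) ==> ((s ==> ((y || q) ==> s)) && ((!s) ==> (((!q) ==> ((y || q) ==> s)) && (q ==> ((!s) ==> s)))))))) && ((!((!y) || s)) ==> ((s ==> ((y || q) ==> s)) && ((!s) ==> (((!q) ==> ((y || q) ==> s)) && (q ==> ((!s) ==> s))))))
Then branch requires (((!y) || s) ==> ((y || q) && ((y || s) ==> ((s ==> (((y || q) && y) ==> s)) && ((!s) ==> (((!q) ==> (((y || q) && y) ==> s)) && (q ==> ((!s) ==> s)))))) && ((!(y || s)) ==> ((s ==> ((y || q) ==> s)) && ((!s) ==> (((!q) ==> ((y || q) ==> s)) && (q ==> ((!s) ==> s)))))))) && ((!((!y) || s)) ==> ((s ==> ((y || q) ==> s)) && ((!s) ==> (((!q) ==> ((y || q) ==> s)) && (q ==> ((!s) ==> s)))))); else branch requires (((!y) || s) ==> (y && ((y || s) ==> ((s ==> (y ==> s)) && ((!s) ==> (((!y) ==> (y ==> s)) && (y ==> ((!s) ==> s)))))) && ((!(y || s)) ==> ((s ==> (y ==> s)) && ((!s) ==> (((!y) ==> (y ==> s)) && (y ==> ((!s) ==> s)))))))) && ((!((!y) || s)) ==> ((s ==> (y ==> s)) && ((!s) ==> (((!y) ==> (y ==> s)) && (y ==> ((!s) ==> s)))))).
Before the if: ((y || (!t)) ==> ((((!y) || s) ==> ((y || q) && ((y || s) ==> ((s ==> (((y || q) && y) ==> s)) && ((!s) ==> (((!q) ==> (((y || q) && y) ==> s)) && (q ==> ((!s) ==> s)))))) && ((!(y || s)) ==> ((s ==> ((y || q) ==> s)) && ((!s) ==> (((!q) ==> ((y || q) ==> s)) && (q ==> ((!s) ==> s)))))))) && ((!((!y) || s)) ==> ((s ==> ((y || q) ==> s)) && ((!s) ==> (((!q) ==> ((y || q) ==> s)) && (q ==> ((!s) ==> s)))))))) && ((!(y || (!t))) ==> ((((!y) || s) ==> (y && ((y || s) ==> ((s ==> (y ==> s)) && ((!s) ==> (((!y) ==> (y ==> s)) && (y ==> ((!s) ==> s)))))) && ((!(y || s)) ==> ((s ==> (y ==> s)) && ((!s) ==> (((!y) ==> (y ==> s)) && (y ==> ((!s) ==> s)))))))) && ((!((!y) || s)) ==> ((s ==> (y ==> s)) && ((!s) ==> (((!y) ==> (y ==> s)) && (y ==> ((!s) ==> s))))))))
Answer: WP = ((y || (!t)) ==> ((((!y) || s) ==> ((y || q) && ((y || s) ==> ((s ==> (((y || q) && y) ==> s)) && ((!s) ==> (((!q) ==> (((y || q) && y) ==> s)) && (q ==> ((!s) ==> s)))))) && ((!(y || s)) ==> ((s ==> ((y || q) ==> s)) && ((!s) ==> (((!q) ==> ((y || q) ==> s)) && (q ==> ((!s) ==> s)))))))) && ((!((!y) || s)) ==> ((s ==> ((y || q) ==> s)) && ((!s) ==> (((!q) ==> ((y || q) ==> s)) && (q ==> ((!s) ==> s)))))))) && ((!(y || (!t))) ==> ((((!y) || s) ==> (y && ((y || s) ==> ((s ==> (y ==> s)) && ((!s) ==> (((!y) ==> (y ==> s)) && (y ==> ((!s) ==> s)))))) && ((!(y || s)) ==> ((s ==> (y ==> s)) && ((!s) ==> (((!y) ==> (y ==> s)) && (y ==> ((!s) ==> s)))))))) && ((!((!y) || s)) ==> ((s ==> (y ==> s)) && ((!s) ==> (((!y) ==> (y ==> s)) && (y ==> ((!s) ==> s))))))))


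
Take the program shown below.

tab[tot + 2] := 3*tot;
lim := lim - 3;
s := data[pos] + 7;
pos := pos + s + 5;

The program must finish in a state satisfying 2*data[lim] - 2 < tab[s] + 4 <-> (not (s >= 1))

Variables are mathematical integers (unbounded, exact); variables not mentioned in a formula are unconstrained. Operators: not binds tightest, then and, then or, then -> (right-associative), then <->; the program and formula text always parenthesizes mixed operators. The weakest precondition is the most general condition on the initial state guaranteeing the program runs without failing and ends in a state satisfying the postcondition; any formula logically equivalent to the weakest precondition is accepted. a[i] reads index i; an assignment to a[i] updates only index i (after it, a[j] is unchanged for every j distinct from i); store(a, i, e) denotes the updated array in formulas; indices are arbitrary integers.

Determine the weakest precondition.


Working backward. After the program, the postcondition 2*data[lim] - 2 < tab[s] + 4 <-> (not (s >= 1)) must hold; in canonical form it is 2*data[lim] < tab[s] + 6 <-> (not (s >= 1)).
Before pos := pos + s + 5: 2*data[lim] < tab[s] + 6 <-> (not (s >= 1))
Before s := data[pos] + 7: 2*data[lim] < tab[data[pos] + 7] + 6 <-> (not (data[pos] >= -6))
Before lim := lim - 3: 2*data[lim - 3] < tab[data[pos] + 7] + 6 <-> (not (data[pos] >= -6))
Before tab[tot + 2] := 3*tot: 2*data[lim - 3] < store(tab, tot + 2, 3*tot)[data[pos] + 7] + 6 <-> (not (data[pos] >= -6))
Answer: WP = 2*data[lim - 3] < store(tab, tot + 2, 3*tot)[data[pos] + 7] + 6 <-> (not (data[pos] >= -6))


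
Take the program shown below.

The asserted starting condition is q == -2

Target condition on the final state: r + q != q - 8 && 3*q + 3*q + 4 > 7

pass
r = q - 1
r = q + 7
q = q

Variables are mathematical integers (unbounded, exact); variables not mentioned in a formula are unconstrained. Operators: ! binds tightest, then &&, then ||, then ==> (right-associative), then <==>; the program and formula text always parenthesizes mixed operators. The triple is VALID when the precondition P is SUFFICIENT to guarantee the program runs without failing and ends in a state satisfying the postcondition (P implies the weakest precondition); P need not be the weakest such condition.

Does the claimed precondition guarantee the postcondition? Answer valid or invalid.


Working backward. After the program, the postcondition r + q != q - 8 && 3*q + 3*q + 4 > 7 must hold; in canonical form it is r != -8 && 6*q > 3.
Before q := q: r != -8 && 6*q > 3
Before r := q + 7: q != -15 && 6*q > 3
Before r := q - 1: q != -15 && 6*q > 3
Before skip: q != -15 && 6*q > 3
The weakest precondition is q != -15 && 6*q > 3.
Check whether q == -2 implies it.
Countermodel: at the initial state q = -2, the precondition holds but the weakest precondition fails.
Answer: invalid


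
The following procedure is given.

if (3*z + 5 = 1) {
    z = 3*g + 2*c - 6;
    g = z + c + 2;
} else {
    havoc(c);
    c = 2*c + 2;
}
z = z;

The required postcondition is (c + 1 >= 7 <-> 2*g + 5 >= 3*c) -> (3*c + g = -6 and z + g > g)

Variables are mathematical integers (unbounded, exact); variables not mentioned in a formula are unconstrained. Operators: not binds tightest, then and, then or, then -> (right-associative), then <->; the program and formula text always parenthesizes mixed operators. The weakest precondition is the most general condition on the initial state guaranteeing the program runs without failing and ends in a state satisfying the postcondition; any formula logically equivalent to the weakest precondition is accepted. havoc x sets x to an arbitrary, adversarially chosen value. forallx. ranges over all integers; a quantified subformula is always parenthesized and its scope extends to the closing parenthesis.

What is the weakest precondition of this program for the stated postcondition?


Working backward. After the program, the postcondition (c + 1 >= 7 <-> 2*g + 5 >= 3*c) -> (3*c + g = -6 and z + g > g) must hold; in canonical form it is (c >= 6 <-> 2*g >= 3*c - 5) -> (3*c + g = -6 and z > 0).
Before z := z: (c >= 6 <-> 2*g >= 3*c - 5) -> (3*c + g = -6 and z > 0)
Then branch requires (c >= 6 <-> 3*c + 6*g >= 3) -> (6*c + 3*g = -2 and 2*c + 3*g > 6); else branch requires forall c_1. ((2*c_1 >= 4 <-> 2*g >= 6*c_1 + 1) -> (6*c_1 + g = -12 and z > 0)).
Before the if: (3*z = -4 -> ((c >= 6 <-> 3*c + 6*g >= 3) -> (6*c + 3*g = -2 and 2*c + 3*g > 6))) and ((not (3*z = -4)) -> (forall c_1. ((2*c_1 >= 4 <-> 2*g >= 6*c_1 + 1) -> (6*c_1 + g = -12 and z > 0))))
Answer: WP = (3*z = -4 -> ((c >= 6 <-> 3*c + 6*g >= 3) -> (6*c + 3*g = -2 and 2*c + 3*g > 6))) and ((not (3*z = -4)) -> (forall c_1. ((2*c_1 >= 4 <-> 2*g >= 6*c_1 + 1) -> (6*c_1 + g = -12 and z > 0))))


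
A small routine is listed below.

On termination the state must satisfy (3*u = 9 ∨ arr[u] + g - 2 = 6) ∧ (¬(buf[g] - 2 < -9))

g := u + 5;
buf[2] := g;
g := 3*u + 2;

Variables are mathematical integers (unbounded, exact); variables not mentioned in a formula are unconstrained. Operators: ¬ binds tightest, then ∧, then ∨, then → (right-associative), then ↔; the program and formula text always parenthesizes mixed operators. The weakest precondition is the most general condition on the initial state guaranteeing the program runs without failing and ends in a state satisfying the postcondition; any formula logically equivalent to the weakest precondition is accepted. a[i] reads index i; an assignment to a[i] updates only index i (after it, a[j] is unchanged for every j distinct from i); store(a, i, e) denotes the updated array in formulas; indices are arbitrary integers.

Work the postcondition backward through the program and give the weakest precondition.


Working backward. After the program, the postcondition (3*u = 9 ∨ arr[u] + g - 2 = 6) ∧ (¬(buf[g] - 2 < -9)) must hold; in canonical form it is (3*u = 9 ∨ arr[u] + g = 8) ∧ (¬(buf[g] < -7)).
Before g := 3*u + 2: (3*u = 9 ∨ arr[u] + 3*u = 6) ∧ (¬(buf[3*u + 2] < -7))
Before buf[2] := g: (3*u = 9 ∨ arr[u] + 3*u = 6) ∧ (¬(store(buf, 2, g)[3*u + 2] < -7))
Before g := u + 5: (3*u = 9 ∨ arr[u] + 3*u = 6) ∧ (¬(store(buf, 2, u + 5)[3*u + 2] < -7))
Answer: WP = (3*u = 9 ∨ arr[u] + 3*u = 6) ∧ (¬(store(buf, 2, u + 5)[3*u + 2] < -7))


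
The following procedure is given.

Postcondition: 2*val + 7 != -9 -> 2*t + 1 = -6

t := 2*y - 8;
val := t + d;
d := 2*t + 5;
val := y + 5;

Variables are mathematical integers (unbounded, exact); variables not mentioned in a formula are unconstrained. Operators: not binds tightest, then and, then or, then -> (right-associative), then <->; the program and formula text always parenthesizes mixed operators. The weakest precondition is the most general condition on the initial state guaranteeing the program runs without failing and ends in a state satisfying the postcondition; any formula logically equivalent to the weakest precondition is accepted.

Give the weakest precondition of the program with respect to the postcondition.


Working backward. After the program, the postcondition 2*val + 7 != -9 -> 2*t + 1 = -6 must hold; in canonical form it is 2*val != -16 -> 2*t = -7.
Before val := y + 5: 2*y != -26 -> 2*t = -7
Before d := 2*t + 5: 2*y != -26 -> 2*t = -7
Before val := t + d: 2*y != -26 -> 2*t = -7
Before t := 2*y - 8: 2*y != -26 -> 4*y = 9
Answer: WP = 2*y != -26 -> 4*y = 9


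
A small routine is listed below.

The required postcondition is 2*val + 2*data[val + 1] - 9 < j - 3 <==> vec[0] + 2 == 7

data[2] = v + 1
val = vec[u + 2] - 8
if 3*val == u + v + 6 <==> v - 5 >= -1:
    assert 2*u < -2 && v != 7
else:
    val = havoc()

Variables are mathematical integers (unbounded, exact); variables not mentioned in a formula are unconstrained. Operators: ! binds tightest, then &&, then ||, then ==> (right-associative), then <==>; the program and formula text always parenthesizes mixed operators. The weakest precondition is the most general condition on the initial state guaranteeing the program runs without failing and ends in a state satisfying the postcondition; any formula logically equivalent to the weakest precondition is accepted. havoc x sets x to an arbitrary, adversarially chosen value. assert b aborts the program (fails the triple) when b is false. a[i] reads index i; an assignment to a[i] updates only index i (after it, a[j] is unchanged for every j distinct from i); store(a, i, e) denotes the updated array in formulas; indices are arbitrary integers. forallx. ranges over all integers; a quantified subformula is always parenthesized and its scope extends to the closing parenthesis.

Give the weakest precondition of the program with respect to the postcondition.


Working backward. After the program, the postcondition 2*val + 2*data[val + 1] - 9 < j - 3 <==> vec[0] + 2 == 7 must hold; in canonical form it is 2*data[val + 1] + 2*val < j + 6 <==> vec[0] == 5.
Then branch requires 2*u < -2 && v != 7 && (2*data[val + 1] + 2*val < j + 6 <==> vec[0] == 5); else branch requires forall val_1. (2*data[val_1 + 1] + 2*val_1 < j + 6 <==> vec[0] == 5).
Before the if: ((3*val == u + v + 6 <==> v >= 4) ==> (2*u < -2 && v != 7 && (2*data[val + 1] + 2*val < j + 6 <==> vec[0] == 5))) && ((!(3*val == u + v + 6 <==> v >= 4)) ==> (forall val_1. (2*data[val_1 + 1] + 2*val_1 < j + 6 <==> vec[0] == 5)))
Before val := vec[u + 2] - 8: ((3*vec[u + 2] == u + v + 30 <==> v >= 4) ==> (2*u < -2 && v != 7 && (2*data[vec[u + 2] - 7] + 2*vec[u + 2] < j + 22 <==> vec[0] == 5))) && ((!(3*vec[u + 2] == u + v + 30 <==> v >= 4)) ==> (forall val_1. (2*data[val_1 + 1] + 2*val_1 < j + 6 <==> vec[0] == 5)))
Before data[2] := v + 1: ((3*vec[u + 2] == u + v + 30 <==> v >= 4) ==> (2*u < -2 && v != 7 && (2*vec[u + 2] + 2*store(data, 2, v + 1)[vec[u + 2] - 7] < j + 22 <==> vec[0] == 5))) && ((!(3*vec[u + 2] == u + v + 30 <==> v >= 4)) ==> (forall val_1. (2*store(data, 2, v + 1)[val_1 + 1] + 2*val_1 < j + 6 <==> vec[0] == 5)))
Answer: WP = ((3*vec[u + 2] == u + v + 30 <==> v >= 4) ==> (2*u < -2 && v != 7 && (2*vec[u + 2] + 2*store(data, 2, v + 1)[vec[u + 2] - 7] < j + 22 <==> vec[0] == 5))) && ((!(3*vec[u + 2] == u + v + 30 <==> v >= 4)) ==> (forall val_1. (2*store(data, 2, v + 1)[val_1 + 1] + 2*val_1 < j + 6 <==> vec[0] == 5)))


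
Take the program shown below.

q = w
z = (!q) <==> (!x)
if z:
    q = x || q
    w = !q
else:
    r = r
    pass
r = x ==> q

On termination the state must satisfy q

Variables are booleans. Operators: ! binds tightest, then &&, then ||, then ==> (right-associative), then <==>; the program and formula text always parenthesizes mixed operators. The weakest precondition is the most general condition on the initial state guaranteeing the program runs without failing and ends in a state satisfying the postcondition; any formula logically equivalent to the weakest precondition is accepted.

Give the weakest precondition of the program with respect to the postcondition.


Working backward. After the program, q must hold.
Before r := x ==> q: q
Then branch requires x || q; else branch requires q.
Before the if: (z ==> (x || q)) && ((!z) ==> q)
Before z := (!q) <==> (!x): (((!q) <==> (!x)) ==> (x || q)) && ((!((!q) <==> (!x))) ==> q)
Before q := w: (((!w) <==> (!x)) ==> (x || w)) && ((!((!w) <==> (!x))) ==> w)
Answer: WP = (((!w) <==> (!x)) ==> (x || w)) && ((!((!w) <==> (!x))) ==> w)


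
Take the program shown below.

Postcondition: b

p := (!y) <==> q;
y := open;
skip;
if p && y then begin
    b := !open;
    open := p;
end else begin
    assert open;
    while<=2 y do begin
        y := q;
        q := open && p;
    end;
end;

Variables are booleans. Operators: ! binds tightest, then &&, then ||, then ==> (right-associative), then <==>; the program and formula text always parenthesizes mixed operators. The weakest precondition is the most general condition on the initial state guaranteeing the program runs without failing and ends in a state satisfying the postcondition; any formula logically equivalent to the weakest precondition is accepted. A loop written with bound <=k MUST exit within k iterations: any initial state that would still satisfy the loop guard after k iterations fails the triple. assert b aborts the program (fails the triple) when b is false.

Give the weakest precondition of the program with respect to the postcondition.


Working backward. After the program, b must hold.
Then branch requires !open; else branch requires open && (y ==> ((q ==> ((!(open && p)) && b)) && ((!q) ==> b))) && ((!y) ==> b).
Before the if: ((p && y) ==> (!open)) && ((!(p && y)) ==> (open && (y ==> ((q ==> ((!(open && p)) && b)) && ((!q) ==> b))) && ((!y) ==> b)))
Before skip: ((p && y) ==> (!open)) && ((!(p && y)) ==> (open && (y ==> ((q ==> ((!(open && p)) && b)) && ((!q) ==> b))) && ((!y) ==> b)))
Before y := open: ((p && open) ==> (!open)) && ((!(p && open)) ==> (open && (open ==> ((q ==> ((!(open && p)) && b)) && ((!q) ==> b))) && ((!open) ==> b)))
Before p := (!y) <==> q: ((((!y) <==> q) && open) ==> (!open)) && ((!(((!y) <==> q) && open)) ==> (open && (open ==> ((q ==> ((!(open && ((!y) <==> q))) && b)) && ((!q) ==> b))) && ((!open) ==> b)))
Answer: WP = ((((!y) <==> q) && open) ==> (!open)) && ((!(((!y) <==> q) && open)) ==> (open && (open ==> ((q ==> ((!(open && ((!y) <==> q))) && b)) && ((!q) ==> b))) && ((!open) ==> b)))


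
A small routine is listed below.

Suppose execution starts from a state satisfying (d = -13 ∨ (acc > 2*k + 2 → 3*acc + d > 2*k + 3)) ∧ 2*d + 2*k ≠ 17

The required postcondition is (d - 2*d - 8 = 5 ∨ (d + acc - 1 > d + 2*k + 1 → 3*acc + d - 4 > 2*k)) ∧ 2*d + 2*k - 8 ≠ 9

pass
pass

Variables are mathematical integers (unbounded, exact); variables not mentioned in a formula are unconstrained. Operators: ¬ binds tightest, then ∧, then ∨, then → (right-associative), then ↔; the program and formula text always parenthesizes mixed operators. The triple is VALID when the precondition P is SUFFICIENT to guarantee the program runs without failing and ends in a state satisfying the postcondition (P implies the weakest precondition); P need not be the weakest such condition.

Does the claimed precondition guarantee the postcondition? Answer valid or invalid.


Working backward. After the program, the postcondition (d - 2*d - 8 = 5 ∨ (d + acc - 1 > d + 2*k + 1 → 3*acc + d - 4 > 2*k)) ∧ 2*d + 2*k - 8 ≠ 9 must hold; in canonical form it is (d = -13 ∨ (acc > 2*k + 2 → 3*acc + d > 2*k + 4)) ∧ 2*d + 2*k ≠ 17.
Before skip: (d = -13 ∨ (acc > 2*k + 2 → 3*acc + d > 2*k + 4)) ∧ 2*d + 2*k ≠ 17
Before skip: (d = -13 ∨ (acc > 2*k + 2 → 3*acc + d > 2*k + 4)) ∧ 2*d + 2*k ≠ 17
The weakest precondition is (d = -13 ∨ (acc > 2*k + 2 → 3*acc + d > 2*k + 4)) ∧ 2*d + 2*k ≠ 17.
Check whether (d = -13 ∨ (acc > 2*k + 2 → 3*acc + d > 2*k + 3)) ∧ 2*d + 2*k ≠ 17 implies it.
Countermodel: at the initial state acc = 6, d = -14, k = 0, the precondition holds but the weakest precondition fails.
Answer: invalid


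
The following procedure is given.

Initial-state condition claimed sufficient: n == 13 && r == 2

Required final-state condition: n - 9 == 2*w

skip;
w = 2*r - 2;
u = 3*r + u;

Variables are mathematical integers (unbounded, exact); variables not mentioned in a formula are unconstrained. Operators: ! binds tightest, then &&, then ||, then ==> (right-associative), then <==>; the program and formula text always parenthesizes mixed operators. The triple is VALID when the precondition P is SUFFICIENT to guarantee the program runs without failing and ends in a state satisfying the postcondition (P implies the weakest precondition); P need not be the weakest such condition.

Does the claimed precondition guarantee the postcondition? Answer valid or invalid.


Working backward. After the program, the postcondition n - 9 == 2*w must hold; in canonical form it is n == 2*w + 9.
Before u := 3*r + u: n == 2*w + 9
Before w := 2*r - 2: n == 4*r + 5
Before skip: n == 4*r + 5
The weakest precondition is n == 4*r + 5.
Check whether n == 13 && r == 2 implies it.
Every state satisfying the precondition satisfies the weakest precondition: the implication holds.
Answer: valid


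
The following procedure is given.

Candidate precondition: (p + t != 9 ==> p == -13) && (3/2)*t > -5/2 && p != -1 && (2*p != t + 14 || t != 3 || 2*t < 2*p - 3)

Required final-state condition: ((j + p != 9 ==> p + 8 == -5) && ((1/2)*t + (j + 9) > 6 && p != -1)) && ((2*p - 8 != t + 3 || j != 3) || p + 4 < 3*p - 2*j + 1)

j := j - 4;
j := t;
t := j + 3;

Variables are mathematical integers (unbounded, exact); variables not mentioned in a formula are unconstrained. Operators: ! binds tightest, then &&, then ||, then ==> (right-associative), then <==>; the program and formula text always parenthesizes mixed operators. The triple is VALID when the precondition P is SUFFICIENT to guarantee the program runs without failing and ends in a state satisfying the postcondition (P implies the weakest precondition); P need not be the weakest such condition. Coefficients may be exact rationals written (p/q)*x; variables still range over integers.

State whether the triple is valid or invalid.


Working backward. After the program, the postcondition ((j + p != 9 ==> p + 8 == -5) && ((1/2)*t + (j + 9) > 6 && p != -1)) && ((2*p - 8 != t + 3 || j != 3) || p + 4 < 3*p - 2*j + 1) must hold; in canonical form it is (j + p != 9 ==> p == -13) && j + (1/2)*t > -3 && p != -1 && (2*p != t + 11 || j != 3 || 2*j < 2*p - 3).
Before t := j + 3: (j + p != 9 ==> p == -13) && (3/2)*j > -9/2 && p != -1 && (2*p != j + 14 || j != 3 || 2*j < 2*p - 3)
Before j := t: (p + t != 9 ==> p == -13) && (3/2)*t > -9/2 && p != -1 && (2*p != t + 14 || t != 3 || 2*t < 2*p - 3)
Before j := j - 4: (p + t != 9 ==> p == -13) && (3/2)*t > -9/2 && p != -1 && (2*p != t + 14 || t != 3 || 2*t < 2*p - 3)
The weakest precondition is (p + t != 9 ==> p == -13) && (3/2)*t > -9/2 && p != -1 && (2*p != t + 14 || t != 3 || 2*t < 2*p - 3).
Check whether (p + t != 9 ==> p == -13) && (3/2)*t > -5/2 && p != -1 && (2*p != t + 14 || t != 3 || 2*t < 2*p - 3) implies it.
Every state satisfying the precondition satisfies the weakest precondition: the implication holds.
Answer: valid


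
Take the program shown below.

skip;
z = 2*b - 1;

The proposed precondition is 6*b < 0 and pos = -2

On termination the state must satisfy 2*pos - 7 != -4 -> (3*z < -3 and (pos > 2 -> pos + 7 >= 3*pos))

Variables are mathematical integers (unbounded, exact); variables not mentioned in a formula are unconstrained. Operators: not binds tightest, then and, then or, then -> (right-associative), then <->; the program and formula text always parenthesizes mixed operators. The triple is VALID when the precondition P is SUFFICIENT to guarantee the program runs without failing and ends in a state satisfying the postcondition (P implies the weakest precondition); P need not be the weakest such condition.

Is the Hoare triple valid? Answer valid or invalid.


Working backward. After the program, the postcondition 2*pos - 7 != -4 -> (3*z < -3 and (pos > 2 -> pos + 7 >= 3*pos)) must hold; in canonical form it is 2*pos != 3 -> (3*z < -3 and (pos > 2 -> 2*pos <= 7)).
Before z := 2*b - 1: 2*pos != 3 -> (6*b < 0 and (pos > 2 -> 2*pos <= 7))
Before skip: 2*pos != 3 -> (6*b < 0 and (pos > 2 -> 2*pos <= 7))
The weakest precondition is 2*pos != 3 -> (6*b < 0 and (pos > 2 -> 2*pos <= 7)).
Check whether 6*b < 0 and pos = -2 implies it.
Every state satisfying the precondition satisfies the weakest precondition: the implication holds.
Answer: valid


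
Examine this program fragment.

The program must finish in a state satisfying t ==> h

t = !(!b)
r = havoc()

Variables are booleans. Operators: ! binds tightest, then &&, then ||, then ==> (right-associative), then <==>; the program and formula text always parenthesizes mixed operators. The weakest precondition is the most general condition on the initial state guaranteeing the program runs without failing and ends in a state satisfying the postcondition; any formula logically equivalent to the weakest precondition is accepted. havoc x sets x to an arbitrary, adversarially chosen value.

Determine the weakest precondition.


Working backward. After the program, t ==> h must hold.
Before havoc r: t ==> h
Before t := !(!b): b ==> h
Answer: WP = b ==> h


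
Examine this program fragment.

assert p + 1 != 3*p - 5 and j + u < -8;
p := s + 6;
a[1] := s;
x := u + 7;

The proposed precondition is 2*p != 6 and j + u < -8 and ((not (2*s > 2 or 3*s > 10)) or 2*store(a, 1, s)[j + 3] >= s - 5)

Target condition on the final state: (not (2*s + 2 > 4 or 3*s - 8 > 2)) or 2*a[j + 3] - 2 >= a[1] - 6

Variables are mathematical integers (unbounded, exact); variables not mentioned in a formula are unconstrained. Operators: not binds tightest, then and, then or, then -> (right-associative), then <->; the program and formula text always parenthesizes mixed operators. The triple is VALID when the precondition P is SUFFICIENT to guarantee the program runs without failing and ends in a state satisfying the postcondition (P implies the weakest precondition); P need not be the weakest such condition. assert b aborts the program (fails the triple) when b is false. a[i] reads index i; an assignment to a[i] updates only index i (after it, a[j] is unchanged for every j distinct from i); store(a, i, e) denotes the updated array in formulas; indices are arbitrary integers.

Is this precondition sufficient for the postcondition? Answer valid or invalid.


Working backward. After the program, the postcondition (not (2*s + 2 > 4 or 3*s - 8 > 2)) or 2*a[j + 3] - 2 >= a[1] - 6 must hold; in canonical form it is (not (2*s > 2 or 3*s > 10)) or 2*a[j + 3] >= a[1] - 4.
Before x := u + 7: (not (2*s > 2 or 3*s > 10)) or 2*a[j + 3] >= a[1] - 4
Before a[1] := s: (not (2*s > 2 or 3*s > 10)) or 2*store(a, 1, s)[j + 3] >= s - 4
Before p := s + 6: (not (2*s > 2 or 3*s > 10)) or 2*store(a, 1, s)[j + 3] >= s - 4
Before assert p + 1 != 3*p - 5 and j + u < -8: 2*p != 6 and j + u < -8 and ((not (2*s > 2 or 3*s > 10)) or 2*store(a, 1, s)[j + 3] >= s - 4)
The weakest precondition is 2*p != 6 and j + u < -8 and ((not (2*s > 2 or 3*s > 10)) or 2*store(a, 1, s)[j + 3] >= s - 4).
Check whether 2*p != 6 and j + u < -8 and ((not (2*s > 2 or 3*s > 10)) or 2*store(a, 1, s)[j + 3] >= s - 5) implies it.
Countermodel: at the initial state a = {[1] = 2, [6] = -1, elsewhere 2}, j = 3, p = 4, s = 3, u = -12, the precondition holds but the weakest precondition fails.
Answer: invalid


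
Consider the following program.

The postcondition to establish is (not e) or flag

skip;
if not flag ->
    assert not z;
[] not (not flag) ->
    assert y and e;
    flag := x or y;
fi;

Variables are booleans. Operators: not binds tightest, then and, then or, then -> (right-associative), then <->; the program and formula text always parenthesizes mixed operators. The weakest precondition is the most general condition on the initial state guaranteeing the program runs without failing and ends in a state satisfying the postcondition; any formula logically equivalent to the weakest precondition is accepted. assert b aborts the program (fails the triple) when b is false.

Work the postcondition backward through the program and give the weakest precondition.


Working backward. After the program, (not e) or flag must hold.
Then branch requires (not z) and ((not e) or flag); else branch requires y and e and ((not e) or x or y).
Before the if: ((not flag) -> ((not z) and ((not e) or flag))) and (flag -> (y and e and ((not e) or x or y)))
Before skip: ((not flag) -> ((not z) and ((not e) or flag))) and (flag -> (y and e and ((not e) or x or y)))
Answer: WP = ((not flag) -> ((not z) and ((not e) or flag))) and (flag -> (y and e and ((not e) or x or y)))


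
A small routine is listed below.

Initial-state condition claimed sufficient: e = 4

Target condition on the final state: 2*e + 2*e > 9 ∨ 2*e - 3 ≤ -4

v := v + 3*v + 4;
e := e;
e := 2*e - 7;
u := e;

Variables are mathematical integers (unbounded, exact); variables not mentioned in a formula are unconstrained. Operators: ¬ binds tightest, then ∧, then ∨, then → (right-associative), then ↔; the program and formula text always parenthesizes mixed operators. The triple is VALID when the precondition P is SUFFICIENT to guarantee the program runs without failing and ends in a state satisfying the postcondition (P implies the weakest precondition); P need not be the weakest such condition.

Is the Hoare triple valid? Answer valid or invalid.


Working backward. After the program, the postcondition 2*e + 2*e > 9 ∨ 2*e - 3 ≤ -4 must hold; in canonical form it is 4*e > 9 ∨ 2*e ≤ -1.
Before u := e: 4*e > 9 ∨ 2*e ≤ -1
Before e := 2*e - 7: 8*e > 37 ∨ 4*e ≤ 13
Before e := e: 8*e > 37 ∨ 4*e ≤ 13
Before v := v + 3*v + 4: 8*e > 37 ∨ 4*e ≤ 13
The weakest precondition is 8*e > 37 ∨ 4*e ≤ 13.
Check whether e = 4 implies it.
Countermodel: at the initial state e = 4, the precondition holds but the weakest precondition fails.
Answer: invalid
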